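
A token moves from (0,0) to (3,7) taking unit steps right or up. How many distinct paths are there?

120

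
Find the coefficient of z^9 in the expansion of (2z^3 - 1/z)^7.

-560

General term: C(7,j)·(2z^3)^j·(-1/z)^(7-j), with z-exponent 3j − 1(7−j) = 4j − 7.
Set 4j − 7 = 9: j = 4.
C(7,4) = 35; 2^4 = 16; (-1)^3 = -1.
Coefficient = 35 · 16 · (-1) = -560.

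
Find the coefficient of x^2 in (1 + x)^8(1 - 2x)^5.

-12

Coefficient of x^2 = Σ_{j} C(8,j)·1^j·C(5,2-j)·(-2)^(2-j) for j from 0 to 2.
= 40 + (-80) + 28 = -12.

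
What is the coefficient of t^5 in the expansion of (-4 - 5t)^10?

The general term is C(10,j)·(-4)^j·(-5t)^(10-j); the t^5 term has j = 5.
C(10,5) = 252.
Coefficient = C(10,5) · (-4)^5 · (-5)^5 = 252 · (-1024) · (-3125) = 806400000.

806400000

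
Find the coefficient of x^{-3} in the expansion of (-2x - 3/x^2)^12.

General term: C(12,j)·(-2x)^j·(-3/x^2)^(12-j), with x-exponent 1j − 2(12−j) = 3j − 24.
Set 3j − 24 = -3: j = 7.
C(12,7) = 792; (-2)^7 = -128; (-3)^5 = -243.
Coefficient = 792 · (-128) · (-243) = 24634368.

24634368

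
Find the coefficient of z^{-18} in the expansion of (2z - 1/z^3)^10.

-960

General term: C(10,j)·(2z)^j·(-1/z^3)^(10-j), with z-exponent 1j − 3(10−j) = 4j − 30.
Set 4j − 30 = -18: j = 3.
C(10,3) = 120; 2^3 = 8; (-1)^7 = -1.
Coefficient = 120 · 8 · (-1) = -960.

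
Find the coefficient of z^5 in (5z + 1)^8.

175000

The general term is C(8,j)·(5z)^j·(1)^(8-j); the z^5 term has j = 5.
C(8,5) = 56.
Coefficient = C(8,5) · 5^5 = 56 · 3125 = 175000.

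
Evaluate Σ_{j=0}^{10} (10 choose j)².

Σ C(10,j)² is the coefficient of x^10 in (1+x)^10(1+x)^10 = (1+x)^20, i.e. C(20,10) = 184756.

184756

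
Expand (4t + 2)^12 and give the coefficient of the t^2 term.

The general term is C(12,j)·(4t)^j·(2)^(12-j); the t^2 term has j = 2.
C(12,2) = 66.
Coefficient = C(12,2) · 4^2 · 2^10 = 66 · 16 · 1024 = 1081344.

1081344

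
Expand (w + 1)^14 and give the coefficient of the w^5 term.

The general term is C(14,j)·(w)^j·(1)^(14-j); the w^5 term has j = 5.
C(14,5) = 2002.
Coefficient = C(14,5) = 2002.

2002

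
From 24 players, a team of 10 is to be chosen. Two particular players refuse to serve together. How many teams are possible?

1641486

All 10-subsets: C(24,10) = 1961256. Those containing both fixed elements: C(22,8) = 319770.
1961256 − 319770 = 1641486.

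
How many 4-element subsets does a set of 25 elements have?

C(25,4) = (25·24·23·22) / 4! = 303600 / 24 = 12650.

12650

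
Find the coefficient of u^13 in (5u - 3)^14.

-51269531250

The general term is C(14,j)·(5u)^j·(-3)^(14-j); the u^13 term has j = 13.
C(14,13) = 14.
Coefficient = C(14,13) · 5^13 · (-3)^1 = 14 · 1220703125 · (-3) = -51269531250.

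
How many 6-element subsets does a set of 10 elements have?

210

C(10,6) = C(10,4) by symmetry.
C(10,4) = (10·9·8·7) / 4! = 5040 / 24 = 210.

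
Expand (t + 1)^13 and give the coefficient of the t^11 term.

The general term is C(13,j)·(t)^j·(1)^(13-j); the t^11 term has j = 11.
C(13,11) = 78.
Coefficient = C(13,11) = 78.

78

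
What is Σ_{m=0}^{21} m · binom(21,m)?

22020096

Since m·C(21,m) = 21·C(20,m−1), the sum is 21·2^20 = 21·1048576 = 22020096.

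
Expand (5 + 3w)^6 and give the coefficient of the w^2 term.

The general term is C(6,j)·(5)^j·(3w)^(6-j); the w^2 term has j = 4.
C(6,4) = 15.
Coefficient = C(6,4) · 5^4 · 3^2 = 15 · 625 · 9 = 84375.

84375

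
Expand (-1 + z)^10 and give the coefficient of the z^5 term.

-252

The general term is C(10,j)·(-1)^j·(z)^(10-j); the z^5 term has j = 5.
C(10,5) = 252.
Coefficient = C(10,5) · (-1)^5 = 252 · (-1) = -252.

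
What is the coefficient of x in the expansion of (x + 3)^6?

The general term is C(6,j)·(x)^j·(3)^(6-j); the x^1 term has j = 1.
C(6,1) = 6.
Coefficient = C(6,1) · 3^5 = 6 · 243 = 1458.

1458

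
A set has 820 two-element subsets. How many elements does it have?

41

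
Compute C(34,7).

C(34,7) = (34·33·32·31·30·29·28) / 7! = 27113264640 / 5040 = 5379616.

5379616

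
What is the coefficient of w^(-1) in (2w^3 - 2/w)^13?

General term: C(13,j)·(2w^3)^j·(-2/w)^(13-j), with w-exponent 3j − 1(13−j) = 4j − 13.
Set 4j − 13 = -1: j = 3.
C(13,3) = 286; 2^3 = 8; (-2)^10 = 1024.
Coefficient = 286 · 8 · 1024 = 2342912.

2342912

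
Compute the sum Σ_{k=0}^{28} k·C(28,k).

Since k·C(28,k) = 28·C(27,k−1), the sum is 28·2^27 = 28·134217728 = 3758096384.

3758096384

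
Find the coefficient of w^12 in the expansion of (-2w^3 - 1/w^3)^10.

15360

General term: C(10,j)·(-2w^3)^j·(-1/w^3)^(10-j), with w-exponent 3j − 3(10−j) = 6j − 30.
Set 6j − 30 = 12: j = 7.
C(10,7) = 120; (-2)^7 = -128; (-1)^3 = -1.
Coefficient = 120 · (-128) · (-1) = 15360.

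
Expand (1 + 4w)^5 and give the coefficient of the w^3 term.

The general term is C(5,j)·(1)^j·(4w)^(5-j); the w^3 term has j = 2.
C(5,2) = 10.
Coefficient = C(5,2) · 4^3 = 10 · 64 = 640.

640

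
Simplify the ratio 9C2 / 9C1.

C(n,k+1)/C(n,k) = (n−k)/(k+1) = (9−1)/(1+1) = 8/2 = 4.

4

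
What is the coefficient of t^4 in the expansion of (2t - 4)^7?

-35840

The general term is C(7,j)·(2t)^j·(-4)^(7-j); the t^4 term has j = 4.
C(7,4) = 35.
Coefficient = C(7,4) · 2^4 · (-4)^3 = 35 · 16 · (-64) = -35840.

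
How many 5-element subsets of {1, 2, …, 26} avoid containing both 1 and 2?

63756

All 5-subsets: C(26,5) = 65780. Those containing both fixed elements: C(24,3) = 2024.
65780 − 2024 = 63756.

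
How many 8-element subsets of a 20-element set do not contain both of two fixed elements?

107406

All 8-subsets: C(20,8) = 125970. Those containing both fixed elements: C(18,6) = 18564.
125970 − 18564 = 107406.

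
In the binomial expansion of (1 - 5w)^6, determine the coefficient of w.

The general term is C(6,j)·(1)^j·(-5w)^(6-j); the w^1 term has j = 5.
C(6,5) = 6.
Coefficient = C(6,5) · (-5)^1 = 6 · (-5) = -30.

-30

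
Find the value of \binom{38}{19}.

C(38,19) = (38·37·36·35·34·33·32·31·30·29·28·27·26·25·24·23·22·21·20) / 19! = 4299578163927654889881600000 / 121645100408832000 = 35345263800.

35345263800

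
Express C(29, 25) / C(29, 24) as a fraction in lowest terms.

1/5

C(n,k+1)/C(n,k) = (n−k)/(k+1) = (29−24)/(24+1) = 5/25 = 1/5.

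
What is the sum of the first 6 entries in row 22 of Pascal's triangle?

1 + 22 + 231 + 1540 + 7315 + 26334 = 35443.

35443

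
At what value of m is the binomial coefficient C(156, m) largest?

78

C(156,m) is maximized at m = 156/2 = 78.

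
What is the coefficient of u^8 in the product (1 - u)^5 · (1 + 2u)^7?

-360

Coefficient of u^8 = Σ_{j} C(5,j)·(-1)^j·C(7,8-j)·2^(8-j) for j from 1 to 5.
= (-640) + 4480 + (-6720) + 2800 + (-280) = -360.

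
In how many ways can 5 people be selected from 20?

This is C(20,5) = 15504.

15504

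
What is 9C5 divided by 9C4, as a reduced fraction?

1

C(n,k+1)/C(n,k) = (n−k)/(k+1) = (9−4)/(4+1) = 5/5 = 1.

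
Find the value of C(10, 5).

C(10,5) = (10·9·8·7·6) / 5! = 30240 / 120 = 252.

252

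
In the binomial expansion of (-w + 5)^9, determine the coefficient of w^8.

The general term is C(9,j)·(-w)^j·(5)^(9-j); the w^8 term has j = 8.
C(9,8) = 9.
Coefficient = C(9,8) · 5^1 = 9 · 5 = 45.

45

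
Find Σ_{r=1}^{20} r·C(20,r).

10485760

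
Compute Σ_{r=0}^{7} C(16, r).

26333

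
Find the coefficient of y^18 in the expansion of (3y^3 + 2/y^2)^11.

8660520

General term: C(11,j)·(3y^3)^j·(2/y^2)^(11-j), with y-exponent 3j − 2(11−j) = 5j − 22.
Set 5j − 22 = 18: j = 8.
C(11,8) = 165; 3^8 = 6561; 2^3 = 8.
Coefficient = 165 · 6561 · 8 = 8660520.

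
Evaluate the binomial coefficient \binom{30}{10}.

30045015

C(30,10) = (30·29·28·27·26·25·24·23·22·21) / 10! = 109027350432000 / 3628800 = 30045015.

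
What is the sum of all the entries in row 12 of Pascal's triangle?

4096

The entries of row 12 sum to 2^12 = 4096.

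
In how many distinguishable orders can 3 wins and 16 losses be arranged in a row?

969

Choose positions for the wins: C(19,3) = 969.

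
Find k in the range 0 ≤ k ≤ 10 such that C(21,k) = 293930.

9

C(21,k) increases on 0 ≤ k ≤ 10. C(21,8) = 203490 and C(21,9) = 293930, so k = 9.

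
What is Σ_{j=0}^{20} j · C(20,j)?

Since j·C(20,j) = 20·C(19,j−1), the sum is 20·2^19 = 20·524288 = 10485760.

10485760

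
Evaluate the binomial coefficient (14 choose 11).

C(14,11) = C(14,3) by symmetry.
C(14,3) = (14·13·12) / 3! = 2184 / 6 = 364.

364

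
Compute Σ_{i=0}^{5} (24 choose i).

55455

1 + 24 + 276 + 2024 + 10626 + 42504 = 55455.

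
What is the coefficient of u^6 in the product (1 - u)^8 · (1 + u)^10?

-28

Coefficient of u^6 = Σ_{j} C(8,j)·(-1)^j·C(10,6-j)·1^(6-j) for j from 0 to 6.
= 210 + (-2016) + 5880 + (-6720) + 3150 + (-560) + 28 = -28.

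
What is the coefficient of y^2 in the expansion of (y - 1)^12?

The general term is C(12,j)·(y)^j·(-1)^(12-j); the y^2 term has j = 2.
C(12,2) = 66.
Coefficient = C(12,2) = 66.

66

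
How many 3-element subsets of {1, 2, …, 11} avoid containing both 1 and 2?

All 3-subsets: C(11,3) = 165. Those containing both fixed elements: C(9,1) = 9.
165 − 9 = 156.

156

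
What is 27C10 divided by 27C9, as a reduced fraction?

C(n,k+1)/C(n,k) = (n−k)/(k+1) = (27−9)/(9+1) = 18/10 = 9/5.

9/5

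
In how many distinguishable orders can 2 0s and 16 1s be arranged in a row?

153

Choose positions for the 0s: C(18,2) = 153.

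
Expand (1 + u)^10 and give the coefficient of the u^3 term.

The general term is C(10,j)·(1)^j·(u)^(10-j); the u^3 term has j = 7.
C(10,7) = 120.
Coefficient = C(10,7) = 120.

120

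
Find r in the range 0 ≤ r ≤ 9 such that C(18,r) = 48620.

C(18,r) increases on 0 ≤ r ≤ 9. C(18,8) = 43758 and C(18,9) = 48620, so r = 9.

9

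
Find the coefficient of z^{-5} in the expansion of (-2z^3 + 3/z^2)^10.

General term: C(10,j)·(-2z^3)^j·(3/z^2)^(10-j), with z-exponent 3j − 2(10−j) = 5j − 20.
Set 5j − 20 = -5: j = 3.
C(10,3) = 120; (-2)^3 = -8; 3^7 = 2187.
Coefficient = 120 · (-8) · 2187 = -2099520.

-2099520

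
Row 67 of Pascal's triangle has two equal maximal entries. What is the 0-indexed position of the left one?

33

For odd n = 67, C(67,k) peaks at k = (n−1)/2 and (n+1)/2; the smaller is 33.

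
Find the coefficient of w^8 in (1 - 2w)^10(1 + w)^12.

Coefficient of w^8 = Σ_{j} C(10,j)·(-2)^j·C(12,8-j)·1^(8-j) for j from 0 to 8.
= 495 + (-15840) + 166320 + (-760320) + 1663200 + (-1774080) + 887040 + (-184320) + 11520 = -5985.

-5985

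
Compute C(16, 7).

11440

C(16,7) = (16·15·14·13·12·11·10) / 7! = 57657600 / 5040 = 11440.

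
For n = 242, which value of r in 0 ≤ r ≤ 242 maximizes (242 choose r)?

121

C(242,r) is maximized at r = 242/2 = 121.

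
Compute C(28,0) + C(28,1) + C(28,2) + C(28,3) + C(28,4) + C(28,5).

122438

1 + 28 + 378 + 3276 + 20475 + 98280 = 122438.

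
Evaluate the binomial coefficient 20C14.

C(20,14) = C(20,6) by symmetry.
C(20,6) = (20·19·18·17·16·15) / 6! = 27907200 / 720 = 38760.

38760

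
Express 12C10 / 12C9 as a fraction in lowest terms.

3/10

C(n,k+1)/C(n,k) = (n−k)/(k+1) = (12−9)/(9+1) = 3/10.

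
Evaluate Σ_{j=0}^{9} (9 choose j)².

48620

Σ C(9,j)² is the coefficient of x^9 in (1+x)^9(1+x)^9 = (1+x)^18, i.e. C(18,9) = 48620.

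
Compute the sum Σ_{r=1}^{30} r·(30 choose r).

16106127360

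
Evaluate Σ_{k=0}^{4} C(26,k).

17902

1 + 26 + 325 + 2600 + 14950 = 17902.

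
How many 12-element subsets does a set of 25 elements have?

5200300

C(25,12) = (25·24·23·22·21·20·19·18·17·16·15·14) / 12! = 2490952020480000 / 479001600 = 5200300.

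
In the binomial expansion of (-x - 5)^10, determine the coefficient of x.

19531250

The general term is C(10,j)·(-x)^j·(-5)^(10-j); the x^1 term has j = 1.
C(10,1) = 10.
Coefficient = C(10,1) · (-1)^1 · (-5)^9 = 10 · (-1) · (-1953125) = 19531250.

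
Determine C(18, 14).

C(18,14) = C(18,4) by symmetry.
C(18,4) = (18·17·16·15) / 4! = 73440 / 24 = 3060.

3060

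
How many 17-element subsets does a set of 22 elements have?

C(22,17) = C(22,5) by symmetry.
C(22,5) = (22·21·20·19·18) / 5! = 3160080 / 120 = 26334.

26334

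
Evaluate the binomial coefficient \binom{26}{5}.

65780

C(26,5) = (26·25·24·23·22) / 5! = 7893600 / 120 = 65780.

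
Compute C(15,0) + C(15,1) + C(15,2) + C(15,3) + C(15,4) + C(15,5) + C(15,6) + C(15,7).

1 + 15 + 105 + 455 + 1365 + 3003 + 5005 + 6435 = 16384.

16384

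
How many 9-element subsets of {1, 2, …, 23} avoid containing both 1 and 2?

700910

All 9-subsets: C(23,9) = 817190. Those containing both fixed elements: C(21,7) = 116280.
817190 − 116280 = 700910.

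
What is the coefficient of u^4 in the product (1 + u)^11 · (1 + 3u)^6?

Coefficient of u^4 = Σ_{j} C(11,j)·1^j·C(6,4-j)·3^(4-j) for j from 0 to 4.
= 1215 + 5940 + 7425 + 2970 + 330 = 17880.

17880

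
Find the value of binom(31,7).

2629575

C(31,7) = (31·30·29·28·27·26·25) / 7! = 13253058000 / 5040 = 2629575.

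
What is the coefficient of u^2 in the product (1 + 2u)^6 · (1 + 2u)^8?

(1 + 2u)^6(1 + 2u)^8 = (1 + 2u)^14, so the coefficient of u^2 is C(14,2)·2^2 = 91·4 = 364.

364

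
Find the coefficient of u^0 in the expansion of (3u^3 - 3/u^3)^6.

-14580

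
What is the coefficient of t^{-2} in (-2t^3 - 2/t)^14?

General term: C(14,j)·(-2t^3)^j·(-2/t)^(14-j), with t-exponent 3j − 1(14−j) = 4j − 14.
Set 4j − 14 = -2: j = 3.
C(14,3) = 364; (-2)^3 = -8; (-2)^11 = -2048.
Coefficient = 364 · (-8) · (-2048) = 5963776.

5963776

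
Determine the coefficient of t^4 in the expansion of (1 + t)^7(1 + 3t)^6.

8495

Coefficient of t^4 = Σ_{j} C(7,j)·1^j·C(6,4-j)·3^(4-j) for j from 0 to 4.
= 1215 + 3780 + 2835 + 630 + 35 = 8495.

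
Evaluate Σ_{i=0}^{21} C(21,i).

2097152

The entries of row 21 sum to 2^21 = 2097152.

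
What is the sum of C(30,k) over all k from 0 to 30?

The entries of row 30 sum to 2^30 = 1073741824.

1073741824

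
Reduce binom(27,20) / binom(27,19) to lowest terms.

2/5

C(n,k+1)/C(n,k) = (n−k)/(k+1) = (27−19)/(19+1) = 8/20 = 2/5.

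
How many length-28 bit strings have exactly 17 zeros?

21474180

Choose the 17 positions: C(28,17) = 21474180.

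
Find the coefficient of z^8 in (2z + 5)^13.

The general term is C(13,j)·(2z)^j·(5)^(13-j); the z^8 term has j = 8.
C(13,8) = 1287.
Coefficient = C(13,8) · 2^8 · 5^5 = 1287 · 256 · 3125 = 1029600000.

1029600000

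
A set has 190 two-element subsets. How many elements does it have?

20

n(n−1)/2 = 190 ⇒ n(n−1) = 380. Since 20·19 = 380, n = 20.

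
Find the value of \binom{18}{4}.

3060

C(18,4) = (18·17·16·15) / 4! = 73440 / 24 = 3060.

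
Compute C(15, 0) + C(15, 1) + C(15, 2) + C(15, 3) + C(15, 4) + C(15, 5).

4944

1 + 15 + 105 + 455 + 1365 + 3003 = 4944.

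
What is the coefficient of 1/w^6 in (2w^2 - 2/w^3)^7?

General term: C(7,j)·(2w^2)^j·(-2/w^3)^(7-j), with w-exponent 2j − 3(7−j) = 5j − 21.
Set 5j − 21 = -6: j = 3.
C(7,3) = 35; 2^3 = 8; (-2)^4 = 16.
Coefficient = 35 · 8 · 16 = 4480.

4480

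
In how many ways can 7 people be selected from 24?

346104

This is C(24,7) = 346104.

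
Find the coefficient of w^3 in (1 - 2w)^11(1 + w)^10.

10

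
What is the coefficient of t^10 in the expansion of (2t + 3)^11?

33792

The general term is C(11,j)·(2t)^j·(3)^(11-j); the t^10 term has j = 10.
C(11,10) = 11.
Coefficient = C(11,10) · 2^10 · 3^1 = 11 · 1024 · 3 = 33792.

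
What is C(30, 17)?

119759850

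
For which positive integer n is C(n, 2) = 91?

14

n(n−1)/2 = 91 ⇒ n(n−1) = 182. Since 14·13 = 182, n = 14.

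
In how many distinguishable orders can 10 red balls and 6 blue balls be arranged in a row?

8008

Choose positions for the red balls: C(16,10) = 8008.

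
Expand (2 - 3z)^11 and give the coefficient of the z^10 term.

1299078

The general term is C(11,j)·(2)^j·(-3z)^(11-j); the z^10 term has j = 1.
C(11,1) = 11.
Coefficient = C(11,1) · 2^1 · (-3)^10 = 11 · 2 · 59049 = 1299078.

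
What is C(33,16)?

1166803110

C(33,16) = (33·32·31·30·29·28·27·26·25·24·23·22·21·20·19·18) / 16! = 24412776311194951680000 / 20922789888000 = 1166803110.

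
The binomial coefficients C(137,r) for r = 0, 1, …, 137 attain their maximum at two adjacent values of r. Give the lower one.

68

For odd n = 137, C(137,r) peaks at r = (n−1)/2 and (n+1)/2; the lower is 68.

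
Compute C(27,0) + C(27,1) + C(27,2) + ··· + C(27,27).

134217728

The entries of row 27 sum to 2^27 = 134217728.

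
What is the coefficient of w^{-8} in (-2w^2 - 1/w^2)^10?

General term: C(10,j)·(-2w^2)^j·(-1/w^2)^(10-j), with w-exponent 2j − 2(10−j) = 4j − 20.
Set 4j − 20 = -8: j = 3.
C(10,3) = 120; (-2)^3 = -8; (-1)^7 = -1.
Coefficient = 120 · (-8) · (-1) = 960.

960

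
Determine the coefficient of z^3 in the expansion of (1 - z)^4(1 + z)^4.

0

Coefficient of z^3 = Σ_{j} C(4,j)·(-1)^j·C(4,3-j)·1^(3-j) for j from 0 to 3.
= 4 + (-24) + 24 + (-4) = 0.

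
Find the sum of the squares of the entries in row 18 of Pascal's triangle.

Σ C(18,i)² is the coefficient of x^18 in (1+x)^18(1+x)^18 = (1+x)^36, i.e. C(36,18) = 9075135300.

9075135300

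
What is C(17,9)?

C(17,9) = C(17,8) by symmetry.
C(17,8) = (17·16·15·14·13·12·11·10) / 8! = 980179200 / 40320 = 24310.

24310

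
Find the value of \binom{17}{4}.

C(17,4) = (17·16·15·14) / 4! = 57120 / 24 = 2380.

2380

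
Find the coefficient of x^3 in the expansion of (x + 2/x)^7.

84

General term: C(7,j)·(x)^j·(2/x)^(7-j), with x-exponent 1j − 1(7−j) = 2j − 7.
Set 2j − 7 = 3: j = 5.
C(7,5) = 21; 1^5 = 1; 2^2 = 4.
Coefficient = 21 · 1 · 4 = 84.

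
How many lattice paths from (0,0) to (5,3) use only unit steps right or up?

56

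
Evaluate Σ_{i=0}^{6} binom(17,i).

1 + 17 + 136 + 680 + 2380 + 6188 + 12376 = 21778.

21778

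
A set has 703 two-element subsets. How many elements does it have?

38

n(n−1)/2 = 703 ⇒ n(n−1) = 1406. Since 38·37 = 1406, n = 38.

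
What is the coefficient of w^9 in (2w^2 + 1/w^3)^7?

448

General term: C(7,j)·(2w^2)^j·(1/w^3)^(7-j), with w-exponent 2j − 3(7−j) = 5j − 21.
Set 5j − 21 = 9: j = 6.
C(7,6) = 7; 2^6 = 64; 1^1 = 1.
Coefficient = 7 · 64 · 1 = 448.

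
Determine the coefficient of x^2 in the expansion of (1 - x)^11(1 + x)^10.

-10

Coefficient of x^2 = Σ_{j} C(11,j)·(-1)^j·C(10,2-j)·1^(2-j) for j from 0 to 2.
= 45 + (-110) + 55 = -10.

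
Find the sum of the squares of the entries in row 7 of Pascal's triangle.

3432

By Vandermonde's identity, Σ C(7,i)² = C(14,7) = 3432.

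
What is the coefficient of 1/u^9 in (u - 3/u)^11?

649539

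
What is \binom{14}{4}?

1001

C(14,4) = (14·13·12·11) / 4! = 24024 / 24 = 1001.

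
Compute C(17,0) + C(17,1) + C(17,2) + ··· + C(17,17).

Setting x = 1 in (1+x)^17 gives Σ C(17,i) = 2^17 = 131072.

131072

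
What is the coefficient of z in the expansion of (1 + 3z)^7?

21

The general term is C(7,j)·(1)^j·(3z)^(7-j); the z^1 term has j = 6.
C(7,6) = 7.
Coefficient = C(7,6) · 3^1 = 7 · 3 = 21.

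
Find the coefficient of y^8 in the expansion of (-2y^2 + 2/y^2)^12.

2027520

General term: C(12,j)·(-2y^2)^j·(2/y^2)^(12-j), with y-exponent 2j − 2(12−j) = 4j − 24.
Set 4j − 24 = 8: j = 8.
C(12,8) = 495; (-2)^8 = 256; 2^4 = 16.
Coefficient = 495 · 256 · 16 = 2027520.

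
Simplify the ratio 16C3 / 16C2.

14/3

C(n,k+1)/C(n,k) = (n−k)/(k+1) = (16−2)/(2+1) = 14/3.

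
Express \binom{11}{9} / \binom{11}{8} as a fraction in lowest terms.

1/3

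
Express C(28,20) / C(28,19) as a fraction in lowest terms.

C(n,k+1)/C(n,k) = (n−k)/(k+1) = (28−19)/(19+1) = 9/20.

9/20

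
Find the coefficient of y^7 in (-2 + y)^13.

The general term is C(13,j)·(-2)^j·(y)^(13-j); the y^7 term has j = 6.
C(13,6) = 1716.
Coefficient = C(13,6) · (-2)^6 = 1716 · 64 = 109824.

109824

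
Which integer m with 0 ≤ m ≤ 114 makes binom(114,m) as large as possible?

57

C(114,m) is maximized at m = 114/2 = 57.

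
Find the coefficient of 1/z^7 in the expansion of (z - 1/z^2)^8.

-56

General term: C(8,j)·(z)^j·(-1/z^2)^(8-j), with z-exponent 1j − 2(8−j) = 3j − 16.
Set 3j − 16 = -7: j = 3.
C(8,3) = 56; 1^3 = 1; (-1)^5 = -1.
Coefficient = 56 · 1 · (-1) = -56.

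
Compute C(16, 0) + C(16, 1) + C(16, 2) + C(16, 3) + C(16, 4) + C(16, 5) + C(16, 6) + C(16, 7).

1 + 16 + 120 + 560 + 1820 + 4368 + 8008 + 11440 = 26333.

26333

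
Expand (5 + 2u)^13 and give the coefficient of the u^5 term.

The general term is C(13,j)·(5)^j·(2u)^(13-j); the u^5 term has j = 8.
C(13,8) = 1287.
Coefficient = C(13,8) · 5^8 · 2^5 = 1287 · 390625 · 32 = 16087500000.

16087500000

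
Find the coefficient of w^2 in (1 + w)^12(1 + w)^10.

231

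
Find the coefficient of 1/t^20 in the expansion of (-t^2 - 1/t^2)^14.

General term: C(14,j)·(-t^2)^j·(-1/t^2)^(14-j), with t-exponent 2j − 2(14−j) = 4j − 28.
Set 4j − 28 = -20: j = 2.
C(14,2) = 91; (-1)^2 = 1; (-1)^12 = 1.
Coefficient = 91 · 1 · 1 = 91.

91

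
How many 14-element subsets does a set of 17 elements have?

680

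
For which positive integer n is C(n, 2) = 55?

n(n−1)/2 = 55 ⇒ n(n−1) = 110. Since 11·10 = 110, n = 11.

11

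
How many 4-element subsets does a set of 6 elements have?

C(6,4) = C(6,2) by symmetry.
C(6,2) = (6·5) / 2! = 30 / 2 = 15.

15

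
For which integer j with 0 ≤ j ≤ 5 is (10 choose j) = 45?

C(10,j) increases on 0 ≤ j ≤ 5. C(10,1) = 10 and C(10,2) = 45, so j = 2.

2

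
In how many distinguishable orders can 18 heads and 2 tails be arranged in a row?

Choose positions for the heads: C(20,18) = 190.

190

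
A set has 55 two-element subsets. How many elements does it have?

n(n−1)/2 = 55 ⇒ n(n−1) = 110. Since 11·10 = 110, n = 11.

11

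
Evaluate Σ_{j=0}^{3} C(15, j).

1 + 15 + 105 + 455 = 576.

576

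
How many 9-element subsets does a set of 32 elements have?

28048800

C(32,9) = (32·31·30·29·28·27·26·25·24) / 9! = 10178348544000 / 362880 = 28048800.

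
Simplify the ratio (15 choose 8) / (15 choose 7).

C(n,k+1)/C(n,k) = (n−k)/(k+1) = (15−7)/(7+1) = 8/8 = 1.

1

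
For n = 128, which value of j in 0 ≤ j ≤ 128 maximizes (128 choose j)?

64

C(128,j) is maximized at j = 128/2 = 64.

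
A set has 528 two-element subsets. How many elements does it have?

n(n−1)/2 = 528 ⇒ n(n−1) = 1056. Since 33·32 = 1056, n = 33.

33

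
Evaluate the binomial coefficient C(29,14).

77558760

C(29,14) = (29·28·27·26·25·24·23·22·21·20·19·18·17·16) / 14! = 6761440164390912000 / 87178291200 = 77558760.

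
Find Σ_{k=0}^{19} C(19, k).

The entries of row 19 sum to 2^19 = 524288.

524288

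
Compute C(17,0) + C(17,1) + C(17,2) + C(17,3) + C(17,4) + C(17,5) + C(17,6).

1 + 17 + 136 + 680 + 2380 + 6188 + 12376 = 21778.

21778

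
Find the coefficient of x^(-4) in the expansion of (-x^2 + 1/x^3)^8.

General term: C(8,j)·(-x^2)^j·(1/x^3)^(8-j), with x-exponent 2j − 3(8−j) = 5j − 24.
Set 5j − 24 = -4: j = 4.
C(8,4) = 70; (-1)^4 = 1; 1^4 = 1.
Coefficient = 70 · 1 · 1 = 70.

70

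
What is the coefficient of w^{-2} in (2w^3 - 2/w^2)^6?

960

General term: C(6,j)·(2w^3)^j·(-2/w^2)^(6-j), with w-exponent 3j − 2(6−j) = 5j − 12.
Set 5j − 12 = -2: j = 2.
C(6,2) = 15; 2^2 = 4; (-2)^4 = 16.
Coefficient = 15 · 4 · 16 = 960.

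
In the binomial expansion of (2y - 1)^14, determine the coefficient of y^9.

-1025024

The general term is C(14,j)·(2y)^j·(-1)^(14-j); the y^9 term has j = 9.
C(14,9) = 2002.
Coefficient = C(14,9) · 2^9 · (-1)^5 = 2002 · 512 · (-1) = -1025024.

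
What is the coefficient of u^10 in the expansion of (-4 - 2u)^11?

The general term is C(11,j)·(-4)^j·(-2u)^(11-j); the u^10 term has j = 1.
C(11,1) = 11.
Coefficient = C(11,1) · (-4)^1 · (-2)^10 = 11 · (-4) · 1024 = -45056.

-45056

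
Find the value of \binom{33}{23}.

C(33,23) = C(33,10) by symmetry.
C(33,10) = (33·32·31·30·29·28·27·26·25·24) / 10! = 335885501952000 / 3628800 = 92561040.

92561040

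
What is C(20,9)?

C(20,9) = (20·19·18·17·16·15·14·13·12) / 9! = 60949324800 / 362880 = 167960.

167960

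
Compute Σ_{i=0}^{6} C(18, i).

31180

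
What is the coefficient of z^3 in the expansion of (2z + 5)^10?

The general term is C(10,j)·(2z)^j·(5)^(10-j); the z^3 term has j = 3.
C(10,3) = 120.
Coefficient = C(10,3) · 2^3 · 5^7 = 120 · 8 · 78125 = 75000000.

75000000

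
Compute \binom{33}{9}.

38567100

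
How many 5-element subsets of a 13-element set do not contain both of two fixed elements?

1122

All 5-subsets: C(13,5) = 1287. Those containing both fixed elements: C(11,3) = 165.
1287 − 165 = 1122.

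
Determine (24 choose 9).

1307504

C(24,9) = (24·23·22·21·20·19·18·17·16) / 9! = 474467051520 / 362880 = 1307504.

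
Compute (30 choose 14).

145422675

C(30,14) = (30·29·28·27·26·25·24·23·22·21·20·19·18·17) / 14! = 12677700308232960000 / 87178291200 = 145422675.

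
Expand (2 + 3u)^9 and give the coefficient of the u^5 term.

489888

The general term is C(9,j)·(2)^j·(3u)^(9-j); the u^5 term has j = 4.
C(9,4) = 126.
Coefficient = C(9,4) · 2^4 · 3^5 = 126 · 16 · 243 = 489888.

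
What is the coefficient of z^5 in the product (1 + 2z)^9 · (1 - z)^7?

-399

Coefficient of z^5 = Σ_{j} C(9,j)·2^j·C(7,5-j)·(-1)^(5-j) for j from 0 to 5.
= (-21) + 630 + (-5040) + 14112 + (-14112) + 4032 = -399.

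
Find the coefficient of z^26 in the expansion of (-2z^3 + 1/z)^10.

-5120

General term: C(10,j)·(-2z^3)^j·(1/z)^(10-j), with z-exponent 3j − 1(10−j) = 4j − 10.
Set 4j − 10 = 26: j = 9.
C(10,9) = 10; (-2)^9 = -512; 1^1 = 1.
Coefficient = 10 · (-512) · 1 = -5120.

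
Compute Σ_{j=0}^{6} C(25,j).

245506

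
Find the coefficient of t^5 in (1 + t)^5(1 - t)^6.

-10

Coefficient of t^5 = Σ_{j} C(5,j)·1^j·C(6,5-j)·(-1)^(5-j) for j from 0 to 5.
= (-6) + 75 + (-200) + 150 + (-30) + 1 = -10.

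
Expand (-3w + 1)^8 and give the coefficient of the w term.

-24

The general term is C(8,j)·(-3w)^j·(1)^(8-j); the w^1 term has j = 1.
C(8,1) = 8.
Coefficient = C(8,1) · (-3)^1 = 8 · (-3) = -24.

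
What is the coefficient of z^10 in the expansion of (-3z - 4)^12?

The general term is C(12,j)·(-3z)^j·(-4)^(12-j); the z^10 term has j = 10.
C(12,10) = 66.
Coefficient = C(12,10) · (-3)^10 · (-4)^2 = 66 · 59049 · 16 = 62355744.

62355744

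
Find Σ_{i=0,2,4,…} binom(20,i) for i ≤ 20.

524288

Half of (1+1)^20 + (1−1)^20 gives the even-index sum: 2^19 = 524288.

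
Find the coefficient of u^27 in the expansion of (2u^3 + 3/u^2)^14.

20127744

General term: C(14,j)·(2u^3)^j·(3/u^2)^(14-j), with u-exponent 3j − 2(14−j) = 5j − 28.
Set 5j − 28 = 27: j = 11.
C(14,11) = 364; 2^11 = 2048; 3^3 = 27.
Coefficient = 364 · 2048 · 27 = 20127744.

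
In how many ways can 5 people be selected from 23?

This is C(23,5) = 33649.

33649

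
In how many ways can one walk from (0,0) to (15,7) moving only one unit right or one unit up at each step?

170544

Each path is a sequence of 22 steps with 15 rights: C(22,15) = 170544.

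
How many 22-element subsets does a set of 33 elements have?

193536720

C(33,22) = C(33,11) by symmetry.
C(33,11) = (33·32·31·30·29·28·27·26·25·24·23) / 11! = 7725366544896000 / 39916800 = 193536720.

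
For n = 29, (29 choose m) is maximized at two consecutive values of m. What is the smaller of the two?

For odd n = 29, C(29,m) peaks at m = (n−1)/2 and (n+1)/2; the smaller is 14.

14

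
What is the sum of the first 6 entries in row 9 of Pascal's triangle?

382

1 + 9 + 36 + 84 + 126 + 126 = 382.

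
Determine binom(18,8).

43758

C(18,8) = (18·17·16·15·14·13·12·11) / 8! = 1764322560 / 40320 = 43758.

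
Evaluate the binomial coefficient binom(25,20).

53130

C(25,20) = C(25,5) by symmetry.
C(25,5) = (25·24·23·22·21) / 5! = 6375600 / 120 = 53130.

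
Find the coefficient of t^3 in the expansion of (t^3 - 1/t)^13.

General term: C(13,j)·(t^3)^j·(-1/t)^(13-j), with t-exponent 3j − 1(13−j) = 4j − 13.
Set 4j − 13 = 3: j = 4.
C(13,4) = 715; 1^4 = 1; (-1)^9 = -1.
Coefficient = 715 · 1 · (-1) = -715.

-715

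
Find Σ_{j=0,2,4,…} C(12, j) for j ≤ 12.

2048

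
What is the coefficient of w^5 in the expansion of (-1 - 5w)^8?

The general term is C(8,j)·(-1)^j·(-5w)^(8-j); the w^5 term has j = 3.
C(8,3) = 56.
Coefficient = C(8,3) · (-1)^3 · (-5)^5 = 56 · (-1) · (-3125) = 175000.

175000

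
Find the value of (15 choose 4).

C(15,4) = (15·14·13·12) / 4! = 32760 / 24 = 1365.

1365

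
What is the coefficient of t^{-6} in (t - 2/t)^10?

11520

General term: C(10,j)·(t)^j·(-2/t)^(10-j), with t-exponent 1j − 1(10−j) = 2j − 10.
Set 2j − 10 = -6: j = 2.
C(10,2) = 45; 1^2 = 1; (-2)^8 = 256.
Coefficient = 45 · 1 · 256 = 11520.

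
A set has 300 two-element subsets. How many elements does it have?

n(n−1)/2 = 300 ⇒ n(n−1) = 600. Since 25·24 = 600, n = 25.

25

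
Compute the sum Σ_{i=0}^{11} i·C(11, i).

11264

Since i·C(11,i) = 11·C(10,i−1), the sum is 11·2^10 = 11·1024 = 11264.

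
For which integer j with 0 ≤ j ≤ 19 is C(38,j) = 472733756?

C(38,j) increases on 0 ≤ j ≤ 19. C(38,9) = 163011640 and C(38,10) = 472733756, so j = 10.

10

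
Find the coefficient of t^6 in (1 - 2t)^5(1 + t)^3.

64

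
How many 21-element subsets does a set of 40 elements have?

131282408400

C(40,21) = C(40,19) by symmetry.
C(40,19) = (40·39·38·37·36·35·34·33·32·31·30·29·28·27·26·25·24·23·22) / 19! = 15969861751731289590988800000 / 121645100408832000 = 131282408400.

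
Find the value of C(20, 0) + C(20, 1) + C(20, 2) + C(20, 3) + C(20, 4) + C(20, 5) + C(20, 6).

60460

1 + 20 + 190 + 1140 + 4845 + 15504 + 38760 = 60460.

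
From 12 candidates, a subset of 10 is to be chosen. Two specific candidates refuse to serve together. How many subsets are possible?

21

All 10-subsets: C(12,10) = 66. Those containing both fixed elements: C(10,8) = 45.
66 − 45 = 21.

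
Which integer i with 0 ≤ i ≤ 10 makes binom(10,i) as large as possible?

5

C(10,i) is maximized at i = 10/2 = 5.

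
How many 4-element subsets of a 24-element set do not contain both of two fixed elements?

All 4-subsets: C(24,4) = 10626. Those containing both fixed elements: C(22,2) = 231.
10626 − 231 = 10395.

10395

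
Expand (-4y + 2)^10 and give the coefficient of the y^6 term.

The general term is C(10,j)·(-4y)^j·(2)^(10-j); the y^6 term has j = 6.
C(10,6) = 210.
Coefficient = C(10,6) · (-4)^6 · 2^4 = 210 · 4096 · 16 = 13762560.

13762560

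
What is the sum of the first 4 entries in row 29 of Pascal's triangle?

1 + 29 + 406 + 3654 = 4090.

4090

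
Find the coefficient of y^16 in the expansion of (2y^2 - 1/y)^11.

General term: C(11,j)·(2y^2)^j·(-1/y)^(11-j), with y-exponent 2j − 1(11−j) = 3j − 11.
Set 3j − 11 = 16: j = 9.
C(11,9) = 55; 2^9 = 512; (-1)^2 = 1.
Coefficient = 55 · 512 · 1 = 28160.

28160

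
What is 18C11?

31824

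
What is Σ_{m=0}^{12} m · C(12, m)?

24576

Since m·C(12,m) = 12·C(11,m−1), the sum is 12·2^11 = 12·2048 = 24576.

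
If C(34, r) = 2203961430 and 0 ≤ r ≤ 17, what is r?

16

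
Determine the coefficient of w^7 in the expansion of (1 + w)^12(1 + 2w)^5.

Coefficient of w^7 = Σ_{j} C(12,j)·1^j·C(5,7-j)·2^(7-j) for j from 2 to 7.
= 2112 + 17600 + 39600 + 31680 + 9240 + 792 = 101024.

101024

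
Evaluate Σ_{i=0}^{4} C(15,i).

1 + 15 + 105 + 455 + 1365 = 1941.

1941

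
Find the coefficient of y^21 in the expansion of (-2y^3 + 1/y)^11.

42240

General term: C(11,j)·(-2y^3)^j·(1/y)^(11-j), with y-exponent 3j − 1(11−j) = 4j − 11.
Set 4j − 11 = 21: j = 8.
C(11,8) = 165; (-2)^8 = 256; 1^3 = 1.
Coefficient = 165 · 256 · 1 = 42240.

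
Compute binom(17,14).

680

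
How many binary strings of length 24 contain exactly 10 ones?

Choose the 10 positions: C(24,10) = 1961256.

1961256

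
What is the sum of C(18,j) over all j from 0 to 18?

262144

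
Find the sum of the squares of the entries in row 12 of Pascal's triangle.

By Vandermonde's identity, Σ C(12,r)² = C(24,12) = 2704156.

2704156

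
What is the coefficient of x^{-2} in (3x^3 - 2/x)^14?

General term: C(14,j)·(3x^3)^j·(-2/x)^(14-j), with x-exponent 3j − 1(14−j) = 4j − 14.
Set 4j − 14 = -2: j = 3.
C(14,3) = 364; 3^3 = 27; (-2)^11 = -2048.
Coefficient = 364 · 27 · (-2048) = -20127744.

-20127744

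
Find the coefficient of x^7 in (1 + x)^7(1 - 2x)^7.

Coefficient of x^7 = Σ_{j} C(7,j)·1^j·C(7,7-j)·(-2)^(7-j) for j from 0 to 7.
= (-128) + 3136 + (-14112) + 19600 + (-9800) + 1764 + (-98) + 1 = 363.

363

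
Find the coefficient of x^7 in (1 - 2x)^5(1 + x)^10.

-540

Coefficient of x^7 = Σ_{j} C(5,j)·(-2)^j·C(10,7-j)·1^(7-j) for j from 0 to 5.
= 120 + (-2100) + 10080 + (-16800) + 9600 + (-1440) = -540.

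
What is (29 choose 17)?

51895935

C(29,17) = C(29,12) by symmetry.
C(29,12) = (29·28·27·26·25·24·23·22·21·20·19·18) / 12! = 24858235898496000 / 479001600 = 51895935.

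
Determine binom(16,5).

4368

C(16,5) = (16·15·14·13·12) / 5! = 524160 / 120 = 4368.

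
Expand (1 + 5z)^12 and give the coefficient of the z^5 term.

The general term is C(12,j)·(1)^j·(5z)^(12-j); the z^5 term has j = 7.
C(12,7) = 792.
Coefficient = C(12,7) · 5^5 = 792 · 3125 = 2475000.

2475000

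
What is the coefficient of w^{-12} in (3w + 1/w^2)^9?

324

General term: C(9,j)·(3w)^j·(1/w^2)^(9-j), with w-exponent 1j − 2(9−j) = 3j − 18.
Set 3j − 18 = -12: j = 2.
C(9,2) = 36; 3^2 = 9; 1^7 = 1.
Coefficient = 36 · 9 · 1 = 324.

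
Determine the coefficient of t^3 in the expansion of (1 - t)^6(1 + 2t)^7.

-34

Coefficient of t^3 = Σ_{j} C(6,j)·(-1)^j·C(7,3-j)·2^(3-j) for j from 0 to 3.
= 280 + (-504) + 210 + (-20) = -34.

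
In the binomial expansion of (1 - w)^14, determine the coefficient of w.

-14

The general term is C(14,j)·(1)^j·(-w)^(14-j); the w^1 term has j = 13.
C(14,13) = 14.
Coefficient = C(14,13) · (-1)^1 = 14 · (-1) = -14.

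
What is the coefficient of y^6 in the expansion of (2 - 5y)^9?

10500000

The general term is C(9,j)·(2)^j·(-5y)^(9-j); the y^6 term has j = 3.
C(9,3) = 84.
Coefficient = C(9,3) · 2^3 · (-5)^6 = 84 · 8 · 15625 = 10500000.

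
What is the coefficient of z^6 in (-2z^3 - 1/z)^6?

General term: C(6,j)·(-2z^3)^j·(-1/z)^(6-j), with z-exponent 3j − 1(6−j) = 4j − 6.
Set 4j − 6 = 6: j = 3.
C(6,3) = 20; (-2)^3 = -8; (-1)^3 = -1.
Coefficient = 20 · (-8) · (-1) = 160.

160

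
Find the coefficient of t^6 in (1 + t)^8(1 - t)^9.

Coefficient of t^6 = Σ_{j} C(8,j)·1^j·C(9,6-j)·(-1)^(6-j) for j from 0 to 6.
= 84 + (-1008) + 3528 + (-4704) + 2520 + (-504) + 28 = -56.

-56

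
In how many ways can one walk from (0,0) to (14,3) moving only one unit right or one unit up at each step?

Each path is a sequence of 17 steps with 14 rights: C(17,14) = 680.

680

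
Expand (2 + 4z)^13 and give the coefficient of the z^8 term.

The general term is C(13,j)·(2)^j·(4z)^(13-j); the z^8 term has j = 5.
C(13,5) = 1287.
Coefficient = C(13,5) · 2^5 · 4^8 = 1287 · 32 · 65536 = 2699034624.

2699034624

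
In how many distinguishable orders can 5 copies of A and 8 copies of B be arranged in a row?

Choose positions for the A's: C(13,5) = 1287.

1287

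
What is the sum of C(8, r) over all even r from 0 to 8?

128

Half of (1+1)^8 + (1−1)^8 gives the even-index sum: 2^7 = 128.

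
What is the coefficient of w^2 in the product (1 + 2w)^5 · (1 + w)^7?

Coefficient of w^2 = Σ_{j} C(5,j)·2^j·C(7,2-j)·1^(2-j) for j from 0 to 2.
= 21 + 70 + 40 = 131.

131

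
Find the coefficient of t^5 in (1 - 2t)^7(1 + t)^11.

Coefficient of t^5 = Σ_{j} C(7,j)·(-2)^j·C(11,5-j)·1^(5-j) for j from 0 to 5.
= 462 + (-4620) + 13860 + (-15400) + 6160 + (-672) = -210.

-210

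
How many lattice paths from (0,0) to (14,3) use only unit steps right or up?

Each path is a sequence of 17 steps with 14 rights: C(17,14) = 680.

680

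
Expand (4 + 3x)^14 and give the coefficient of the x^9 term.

40351094784

The general term is C(14,j)·(4)^j·(3x)^(14-j); the x^9 term has j = 5.
C(14,5) = 2002.
Coefficient = C(14,5) · 4^5 · 3^9 = 2002 · 1024 · 19683 = 40351094784.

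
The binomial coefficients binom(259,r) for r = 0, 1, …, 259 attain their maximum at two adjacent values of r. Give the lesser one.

For odd n = 259, C(259,r) peaks at r = (n−1)/2 and (n+1)/2; the lesser is 129.

129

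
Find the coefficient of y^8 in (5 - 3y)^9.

295245

The general term is C(9,j)·(5)^j·(-3y)^(9-j); the y^8 term has j = 1.
C(9,1) = 9.
Coefficient = C(9,1) · 5^1 · (-3)^8 = 9 · 5 · 6561 = 295245.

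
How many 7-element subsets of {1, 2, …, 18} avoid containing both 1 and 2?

27456

All 7-subsets: C(18,7) = 31824. Those containing both fixed elements: C(16,5) = 4368.
31824 − 4368 = 27456.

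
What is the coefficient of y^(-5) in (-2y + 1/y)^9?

General term: C(9,j)·(-2y)^j·(1/y)^(9-j), with y-exponent 1j − 1(9−j) = 2j − 9.
Set 2j − 9 = -5: j = 2.
C(9,2) = 36; (-2)^2 = 4; 1^7 = 1.
Coefficient = 36 · 4 · 1 = 144.

144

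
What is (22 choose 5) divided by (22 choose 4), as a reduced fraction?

C(n,k+1)/C(n,k) = (n−k)/(k+1) = (22−4)/(4+1) = 18/5.

18/5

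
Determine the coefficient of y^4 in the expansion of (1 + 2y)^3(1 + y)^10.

1550

Coefficient of y^4 = Σ_{j} C(3,j)·2^j·C(10,4-j)·1^(4-j) for j from 0 to 3.
= 210 + 720 + 540 + 80 = 1550.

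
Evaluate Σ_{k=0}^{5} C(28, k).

1 + 28 + 378 + 3276 + 20475 + 98280 = 122438.

122438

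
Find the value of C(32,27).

201376

C(32,27) = C(32,5) by symmetry.
C(32,5) = (32·31·30·29·28) / 5! = 24165120 / 120 = 201376.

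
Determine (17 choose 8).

C(17,8) = (17·16·15·14·13·12·11·10) / 8! = 980179200 / 40320 = 24310.

24310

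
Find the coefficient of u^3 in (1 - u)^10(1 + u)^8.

16

Coefficient of u^3 = Σ_{j} C(10,j)·(-1)^j·C(8,3-j)·1^(3-j) for j from 0 to 3.
= 56 + (-280) + 360 + (-120) = 16.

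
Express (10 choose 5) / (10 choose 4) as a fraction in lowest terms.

6/5

C(n,k+1)/C(n,k) = (n−k)/(k+1) = (10−4)/(4+1) = 6/5.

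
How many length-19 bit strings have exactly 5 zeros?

Choose the 5 positions: C(19,5) = 11628.

11628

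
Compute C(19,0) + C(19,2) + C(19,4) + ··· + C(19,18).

262144

Even-i terms of row 19 sum to 2^18 = 262144.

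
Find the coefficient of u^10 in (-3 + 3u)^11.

-1948617

The general term is C(11,j)·(-3)^j·(3u)^(11-j); the u^10 term has j = 1.
C(11,1) = 11.
Coefficient = C(11,1) · (-3)^1 · 3^10 = 11 · (-3) · 59049 = -1948617.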